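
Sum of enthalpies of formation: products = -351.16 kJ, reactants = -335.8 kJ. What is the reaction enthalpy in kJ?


dH_rxn = sum(dH_f products) - sum(dH_f reactants)
dH_rxn = -351.16 - (-335.8)
dH_rxn = -15.36 kJ:

-15.36 kJ


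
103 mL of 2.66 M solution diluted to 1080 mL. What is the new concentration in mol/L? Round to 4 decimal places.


Dilution: M1*V1 = M2*V2, solve for M2.
M2 = M1*V1 / V2
M2 = 2.66 * 103 / 1080
M2 = 273.98 / 1080
M2 = 0.25368519 mol/L, rounded to 4 dp:

0.2537 mol/L


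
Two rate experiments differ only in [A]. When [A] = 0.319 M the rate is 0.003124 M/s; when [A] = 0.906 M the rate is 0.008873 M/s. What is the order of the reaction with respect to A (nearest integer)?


Rate is proportional to [A]^n, so rate2/rate1 = ([A]2/[A]1)^n. Take logs to solve for n.
rate2/rate1 = 0.008873 / 0.003124 = 2.8403
[A]2/[A]1 = 0.906 / 0.319 = 2.8401
n = ln(2.8403) / ln(2.8401) = 1.0
Nearest integer order:

1


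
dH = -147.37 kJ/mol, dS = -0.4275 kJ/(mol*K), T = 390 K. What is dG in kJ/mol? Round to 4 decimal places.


Gibbs: dG = dH - T*dS (consistent units, dS already in kJ/(mol*K)).
T*dS = 390 * -0.4275 = -166.725
dG = -147.37 - (-166.725)
dG = 19.355 kJ/mol, rounded to 4 dp:

19.3550 kJ/mol


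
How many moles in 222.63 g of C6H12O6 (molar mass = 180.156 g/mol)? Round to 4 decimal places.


n = mass / M
n = 222.63 / 180.156
n = 1.23576234 mol, rounded to 4 dp:

1.2358 mol


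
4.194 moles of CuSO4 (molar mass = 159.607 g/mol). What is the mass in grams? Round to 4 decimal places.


mass = n * M
mass = 4.194 * 159.607
mass = 669.391758 g, rounded to 4 dp:

669.3918 g


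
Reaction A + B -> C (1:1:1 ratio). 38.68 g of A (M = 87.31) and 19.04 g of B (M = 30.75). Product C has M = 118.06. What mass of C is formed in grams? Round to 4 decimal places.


Find moles of each reactant; the smaller value is the limiting reagent in a 1:1:1 reaction, so moles_C equals moles of the limiter.
n_A = mass_A / M_A = 38.68 / 87.31 = 0.443019 mol
n_B = mass_B / M_B = 19.04 / 30.75 = 0.619187 mol
Limiting reagent: A (smaller), n_limiting = 0.443019 mol
mass_C = n_limiting * M_C = 0.443019 * 118.06
mass_C = 52.30282314 g, rounded to 4 dp:

52.3028 g


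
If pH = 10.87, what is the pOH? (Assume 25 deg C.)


At 25 deg C, pH + pOH = 14.
pOH = 14 - pH = 14 - 10.87
pOH = 3.13:

3.13


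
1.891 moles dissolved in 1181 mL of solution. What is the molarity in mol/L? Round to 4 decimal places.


Convert volume to liters: V_L = V_mL / 1000.
V_L = 1181 / 1000 = 1.181 L
M = n / V_L = 1.891 / 1.181
M = 1.60118544 mol/L, rounded to 4 dp:

1.6012 mol/L


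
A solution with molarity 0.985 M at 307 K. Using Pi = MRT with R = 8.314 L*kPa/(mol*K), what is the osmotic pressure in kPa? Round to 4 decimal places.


Osmotic pressure (van't Hoff): Pi = M*R*T.
RT = 8.314 * 307 = 2552.398
Pi = 0.985 * 2552.398
Pi = 2514.11203 kPa, rounded to 4 dp:

2514.1120 kPa


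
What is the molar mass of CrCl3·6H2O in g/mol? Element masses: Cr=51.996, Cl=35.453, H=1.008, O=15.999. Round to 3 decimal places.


M = sum(count * atomic_mass) over atoms.
M = 1*51.996 + 3*35.453 + 12*1.008 + 6*15.999
M = 51.996 + 106.359 + 12.096 + 95.994
M = 266.445 g/mol, rounded to 3 dp:

266.445 g/mol


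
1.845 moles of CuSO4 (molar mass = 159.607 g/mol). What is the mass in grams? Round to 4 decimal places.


mass = n * M
mass = 1.845 * 159.607
mass = 294.474915 g, rounded to 4 dp:

294.4749 g


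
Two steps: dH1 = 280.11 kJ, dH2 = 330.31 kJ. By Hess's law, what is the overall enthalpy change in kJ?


Hess's law: enthalpy is a state function, so add the step enthalpies.
dH_total = dH1 + dH2 = 280.11 + (330.31)
dH_total = 610.42 kJ:

610.42 kJ


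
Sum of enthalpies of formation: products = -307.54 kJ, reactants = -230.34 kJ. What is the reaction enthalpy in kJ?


dH_rxn = sum(dH_f products) - sum(dH_f reactants)
dH_rxn = -307.54 - (-230.34)
dH_rxn = -77.2 kJ:

-77.20 kJ


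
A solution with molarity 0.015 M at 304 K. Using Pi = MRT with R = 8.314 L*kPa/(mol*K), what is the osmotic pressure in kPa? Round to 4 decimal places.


Osmotic pressure (van't Hoff): Pi = M*R*T.
RT = 8.314 * 304 = 2527.456
Pi = 0.015 * 2527.456
Pi = 37.91184 kPa, rounded to 4 dp:

37.9118 kPa


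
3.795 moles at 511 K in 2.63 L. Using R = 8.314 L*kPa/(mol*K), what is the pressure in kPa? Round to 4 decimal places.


PV = nRT, solve for P = nRT / V.
nRT = 3.795 * 8.314 * 511 = 16122.8829
P = 16122.8829 / 2.63
P = 6130.37372624 kPa, rounded to 4 dp:

6130.3737 kPa


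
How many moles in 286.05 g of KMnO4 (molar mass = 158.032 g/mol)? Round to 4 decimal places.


n = mass / M
n = 286.05 / 158.032
n = 1.81007644 mol, rounded to 4 dp:

1.8101 mol


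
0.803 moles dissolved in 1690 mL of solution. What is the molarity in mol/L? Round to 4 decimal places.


Convert volume to liters: V_L = V_mL / 1000.
V_L = 1690 / 1000 = 1.69 L
M = n / V_L = 0.803 / 1.69
M = 0.47514793 mol/L, rounded to 4 dp:

0.4751 mol/L


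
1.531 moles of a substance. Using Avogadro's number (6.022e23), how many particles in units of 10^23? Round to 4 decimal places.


N = n * NA, then divide by 1e23 for the requested units.
N / 1e23 = n * 6.022
N / 1e23 = 1.531 * 6.022
N / 1e23 = 9.219682, rounded to 4 dp:

9.2197


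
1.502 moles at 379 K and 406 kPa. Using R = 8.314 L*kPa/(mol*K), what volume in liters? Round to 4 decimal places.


PV = nRT, solve for V = nRT / P.
nRT = 1.502 * 8.314 * 379 = 4732.811
V = 4732.811 / 406
V = 11.65716995 L, rounded to 4 dp:

11.6572 L


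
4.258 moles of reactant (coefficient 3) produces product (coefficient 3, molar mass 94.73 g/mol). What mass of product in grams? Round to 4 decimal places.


Use the coefficient ratio to convert reactant moles to product moles, then multiply by the product's molar mass.
moles_P = moles_R * (coeff_P / coeff_R) = 4.258 * (3/3) = 4.258
mass_P = moles_P * M_P = 4.258 * 94.73
mass_P = 403.36034 g, rounded to 4 dp:

403.3603 g


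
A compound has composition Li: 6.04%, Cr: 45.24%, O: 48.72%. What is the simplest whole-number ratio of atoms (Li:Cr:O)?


Assume 100 g of compound, divide each mass% by atomic mass to get moles, then normalize by the smallest to get a raw atom ratio.
Moles per 100 g: Li: 6.04/6.941 = 0.8702, Cr: 45.24/51.996 = 0.8701, O: 48.72/15.999 = 3.0452
Raw ratio (divide by min = 0.8701): Li: 1.0, Cr: 1.0, O: 3.5
Multiply by 2 to clear fractions: Li: 2.0 ~= 2, Cr: 2.0 ~= 2, O: 7.0 ~= 7
Reduce by GCD to get the simplest whole-number ratio:

2:2:7


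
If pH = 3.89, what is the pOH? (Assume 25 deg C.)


At 25 deg C, pH + pOH = 14.
pOH = 14 - pH = 14 - 3.89
pOH = 10.11:

10.11


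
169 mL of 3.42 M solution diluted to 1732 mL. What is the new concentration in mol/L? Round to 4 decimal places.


Dilution: M1*V1 = M2*V2, solve for M2.
M2 = M1*V1 / V2
M2 = 3.42 * 169 / 1732
M2 = 577.98 / 1732
M2 = 0.3337067 mol/L, rounded to 4 dp:

0.3337 mol/L


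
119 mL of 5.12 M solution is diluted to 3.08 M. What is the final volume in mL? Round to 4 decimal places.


Dilution: M1*V1 = M2*V2, solve for V2.
V2 = M1*V1 / M2
V2 = 5.12 * 119 / 3.08
V2 = 609.28 / 3.08
V2 = 197.81818182 mL, rounded to 4 dp:

197.8182 mL


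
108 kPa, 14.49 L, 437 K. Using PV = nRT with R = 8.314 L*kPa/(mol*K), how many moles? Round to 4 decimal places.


PV = nRT, solve for n = PV / (RT).
PV = 108 * 14.49 = 1564.92
RT = 8.314 * 437 = 3633.218
n = 1564.92 / 3633.218
n = 0.4307256 mol, rounded to 4 dp:

0.4307 mol


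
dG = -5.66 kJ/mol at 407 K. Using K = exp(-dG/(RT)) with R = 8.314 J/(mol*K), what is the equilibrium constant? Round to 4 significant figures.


dG is in kJ/mol; multiply by 1000 to match R in J/(mol*K).
RT = 8.314 * 407 = 3383.798 J/mol
exponent = -dG*1000 / (RT) = -(-5.66*1000) / 3383.798 = 1.67267668
K = exp(1.67267668)
K = 5.3264058, rounded to 4 significant figures:

5.326


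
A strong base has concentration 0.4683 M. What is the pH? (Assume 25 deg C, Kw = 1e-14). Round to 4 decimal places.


A strong base dissociates completely, so [OH-] equals the given concentration.
pOH = -log10([OH-]) = -log10(0.4683) = 0.329476
pH = 14 - pOH = 14 - 0.329476
pH = 13.670524, rounded to 4 dp:

13.6705


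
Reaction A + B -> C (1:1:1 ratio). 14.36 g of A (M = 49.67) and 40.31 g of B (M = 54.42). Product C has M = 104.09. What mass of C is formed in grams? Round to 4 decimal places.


Find moles of each reactant; the smaller value is the limiting reagent in a 1:1:1 reaction, so moles_C equals moles of the limiter.
n_A = mass_A / M_A = 14.36 / 49.67 = 0.289108 mol
n_B = mass_B / M_B = 40.31 / 54.42 = 0.74072 mol
Limiting reagent: A (smaller), n_limiting = 0.289108 mol
mass_C = n_limiting * M_C = 0.289108 * 104.09
mass_C = 30.09325172 g, rounded to 4 dp:

30.0933 g


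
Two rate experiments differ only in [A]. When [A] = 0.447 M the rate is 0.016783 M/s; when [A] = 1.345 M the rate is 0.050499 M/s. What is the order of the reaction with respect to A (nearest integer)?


Rate is proportional to [A]^n, so rate2/rate1 = ([A]2/[A]1)^n. Take logs to solve for n.
rate2/rate1 = 0.050499 / 0.016783 = 3.0089
[A]2/[A]1 = 1.345 / 0.447 = 3.0089
n = ln(3.0089) / ln(3.0089) = 1.0
Nearest integer order:

1


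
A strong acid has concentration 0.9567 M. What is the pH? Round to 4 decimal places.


A strong acid dissociates completely, so [H+] equals the given concentration.
pH = -log10([H+]) = -log10(0.9567)
pH = 0.01922423, rounded to 4 dp:

0.0192


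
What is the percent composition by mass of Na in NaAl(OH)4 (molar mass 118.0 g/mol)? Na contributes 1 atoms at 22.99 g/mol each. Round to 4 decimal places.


pct = 100 * (n_elem * M_elem) / M_total
mass_contribution = 1 * 22.99 = 22.99 g/mol
pct = 100 * 22.99 / 118.0
pct = 19.48305085 %, rounded to 4 dp:

19.4831 %


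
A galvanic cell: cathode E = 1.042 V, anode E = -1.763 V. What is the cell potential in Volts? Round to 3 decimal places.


Standard cell potential: E_cell = E_cathode - E_anode.
E_cell = 1.042 - (-1.763)
E_cell = 2.805 V, rounded to 3 dp:

2.805 V


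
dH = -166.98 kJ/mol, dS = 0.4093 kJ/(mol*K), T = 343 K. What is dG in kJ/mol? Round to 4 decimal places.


Gibbs: dG = dH - T*dS (consistent units, dS already in kJ/(mol*K)).
T*dS = 343 * 0.4093 = 140.3899
dG = -166.98 - (140.3899)
dG = -307.3699 kJ/mol, rounded to 4 dp:

-307.3699 kJ/mol


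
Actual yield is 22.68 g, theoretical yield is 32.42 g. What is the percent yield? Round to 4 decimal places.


% yield = 100 * actual / theoretical
% yield = 100 * 22.68 / 32.42
% yield = 69.95681678 %, rounded to 4 dp:

69.9568 %


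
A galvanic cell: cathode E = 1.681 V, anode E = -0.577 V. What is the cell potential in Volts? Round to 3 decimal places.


Standard cell potential: E_cell = E_cathode - E_anode.
E_cell = 1.681 - (-0.577)
E_cell = 2.258 V, rounded to 3 dp:

2.258 V


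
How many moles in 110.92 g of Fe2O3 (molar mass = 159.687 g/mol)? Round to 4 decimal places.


n = mass / M
n = 110.92 / 159.687
n = 0.69460883 mol, rounded to 4 dp:

0.6946 mol


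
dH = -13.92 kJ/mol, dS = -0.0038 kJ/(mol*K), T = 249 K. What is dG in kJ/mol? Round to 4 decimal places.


Gibbs: dG = dH - T*dS (consistent units, dS already in kJ/(mol*K)).
T*dS = 249 * -0.0038 = -0.9462
dG = -13.92 - (-0.9462)
dG = -12.9738 kJ/mol, rounded to 4 dp:

-12.9738 kJ/mol


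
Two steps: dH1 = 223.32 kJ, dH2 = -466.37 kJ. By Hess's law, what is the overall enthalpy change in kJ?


Hess's law: enthalpy is a state function, so add the step enthalpies.
dH_total = dH1 + dH2 = 223.32 + (-466.37)
dH_total = -243.05 kJ:

-243.05 kJ


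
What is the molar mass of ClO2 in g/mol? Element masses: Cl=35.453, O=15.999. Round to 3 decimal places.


M = sum(count * atomic_mass) over atoms.
M = 1*35.453 + 2*15.999
M = 35.453 + 31.998
M = 67.451 g/mol, rounded to 3 dp:

67.451 g/mol


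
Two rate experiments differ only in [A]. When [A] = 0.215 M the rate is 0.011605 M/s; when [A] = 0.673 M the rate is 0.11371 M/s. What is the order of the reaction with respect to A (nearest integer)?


Rate is proportional to [A]^n, so rate2/rate1 = ([A]2/[A]1)^n. Take logs to solve for n.
rate2/rate1 = 0.11371 / 0.011605 = 9.7984
[A]2/[A]1 = 0.673 / 0.215 = 3.1302
n = ln(9.7984) / ln(3.1302) = 2.0
Nearest integer order:

2


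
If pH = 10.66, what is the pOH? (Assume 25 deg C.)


At 25 deg C, pH + pOH = 14.
pOH = 14 - pH = 14 - 10.66
pOH = 3.34:

3.34


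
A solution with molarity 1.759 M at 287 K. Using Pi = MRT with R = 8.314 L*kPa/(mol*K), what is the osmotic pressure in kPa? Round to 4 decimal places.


Osmotic pressure (van't Hoff): Pi = M*R*T.
RT = 8.314 * 287 = 2386.118
Pi = 1.759 * 2386.118
Pi = 4197.181562 kPa, rounded to 4 dp:

4197.1816 kPa


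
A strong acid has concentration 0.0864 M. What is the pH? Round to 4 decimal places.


A strong acid dissociates completely, so [H+] equals the given concentration.
pH = -log10([H+]) = -log10(0.0864)
pH = 1.06348626, rounded to 4 dp:

1.0635


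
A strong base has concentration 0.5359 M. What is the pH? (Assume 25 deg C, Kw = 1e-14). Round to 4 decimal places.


A strong base dissociates completely, so [OH-] equals the given concentration.
pOH = -log10([OH-]) = -log10(0.5359) = 0.270916
pH = 14 - pOH = 14 - 0.270916
pH = 13.729084, rounded to 4 dp:

13.7291


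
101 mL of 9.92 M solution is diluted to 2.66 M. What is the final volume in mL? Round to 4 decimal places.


Dilution: M1*V1 = M2*V2, solve for V2.
V2 = M1*V1 / M2
V2 = 9.92 * 101 / 2.66
V2 = 1001.92 / 2.66
V2 = 376.66165414 mL, rounded to 4 dp:

376.6617 mL


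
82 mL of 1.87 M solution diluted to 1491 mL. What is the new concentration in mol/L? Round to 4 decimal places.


Dilution: M1*V1 = M2*V2, solve for M2.
M2 = M1*V1 / V2
M2 = 1.87 * 82 / 1491
M2 = 153.34 / 1491
M2 = 0.10284373 mol/L, rounded to 4 dp:

0.1028 mol/L


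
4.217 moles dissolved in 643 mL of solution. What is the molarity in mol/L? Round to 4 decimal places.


Convert volume to liters: V_L = V_mL / 1000.
V_L = 643 / 1000 = 0.643 L
M = n / V_L = 4.217 / 0.643
M = 6.55832037 mol/L, rounded to 4 dp:

6.5583 mol/L


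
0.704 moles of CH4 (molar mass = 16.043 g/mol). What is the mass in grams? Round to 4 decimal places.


mass = n * M
mass = 0.704 * 16.043
mass = 11.294272 g, rounded to 4 dp:

11.2943 g


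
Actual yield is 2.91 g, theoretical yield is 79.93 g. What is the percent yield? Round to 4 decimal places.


% yield = 100 * actual / theoretical
% yield = 100 * 2.91 / 79.93
% yield = 3.6406856 %, rounded to 4 dp:

3.6407 %


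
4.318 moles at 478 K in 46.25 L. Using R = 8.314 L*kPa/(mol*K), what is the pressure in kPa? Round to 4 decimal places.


PV = nRT, solve for P = nRT / V.
nRT = 4.318 * 8.314 * 478 = 17160.1293
P = 17160.1293 / 46.25
P = 371.0298227 kPa, rounded to 4 dp:

371.0298 kPa


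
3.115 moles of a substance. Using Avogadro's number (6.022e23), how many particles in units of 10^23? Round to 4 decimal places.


N = n * NA, then divide by 1e23 for the requested units.
N / 1e23 = n * 6.022
N / 1e23 = 3.115 * 6.022
N / 1e23 = 18.75853, rounded to 4 dp:

18.7585


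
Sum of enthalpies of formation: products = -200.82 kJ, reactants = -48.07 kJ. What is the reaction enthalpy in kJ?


dH_rxn = sum(dH_f products) - sum(dH_f reactants)
dH_rxn = -200.82 - (-48.07)
dH_rxn = -152.75 kJ:

-152.75 kJ


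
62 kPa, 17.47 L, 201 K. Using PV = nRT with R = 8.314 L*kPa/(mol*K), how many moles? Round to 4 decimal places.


PV = nRT, solve for n = PV / (RT).
PV = 62 * 17.47 = 1083.14
RT = 8.314 * 201 = 1671.114
n = 1083.14 / 1671.114
n = 0.64815446 mol, rounded to 4 dp:

0.6482 mol


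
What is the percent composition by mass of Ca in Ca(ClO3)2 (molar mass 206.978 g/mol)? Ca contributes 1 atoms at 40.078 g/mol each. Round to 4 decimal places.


pct = 100 * (n_elem * M_elem) / M_total
mass_contribution = 1 * 40.078 = 40.078 g/mol
pct = 100 * 40.078 / 206.978
pct = 19.3634106 %, rounded to 4 dp:

19.3634 %


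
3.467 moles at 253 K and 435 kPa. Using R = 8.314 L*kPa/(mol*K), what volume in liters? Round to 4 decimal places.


PV = nRT, solve for V = nRT / P.
nRT = 3.467 * 8.314 * 253 = 7292.6334
V = 7292.6334 / 435
V = 16.76467448 L, rounded to 4 dp:

16.7647 L


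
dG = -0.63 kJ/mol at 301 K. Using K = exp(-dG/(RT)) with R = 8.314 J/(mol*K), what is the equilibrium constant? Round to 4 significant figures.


dG is in kJ/mol; multiply by 1000 to match R in J/(mol*K).
RT = 8.314 * 301 = 2502.514 J/mol
exponent = -dG*1000 / (RT) = -(-0.63*1000) / 2502.514 = 0.25174684
K = exp(0.25174684)
K = 1.2862704, rounded to 4 significant figures:

1.286


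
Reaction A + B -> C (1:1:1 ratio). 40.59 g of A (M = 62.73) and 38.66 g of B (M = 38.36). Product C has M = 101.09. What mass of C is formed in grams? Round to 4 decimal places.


Find moles of each reactant; the smaller value is the limiting reagent in a 1:1:1 reaction, so moles_C equals moles of the limiter.
n_A = mass_A / M_A = 40.59 / 62.73 = 0.647059 mol
n_B = mass_B / M_B = 38.66 / 38.36 = 1.007821 mol
Limiting reagent: A (smaller), n_limiting = 0.647059 mol
mass_C = n_limiting * M_C = 0.647059 * 101.09
mass_C = 65.41119431 g, rounded to 4 dp:

65.4112 g


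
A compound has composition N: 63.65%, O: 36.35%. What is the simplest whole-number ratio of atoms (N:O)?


Assume 100 g of compound, divide each mass% by atomic mass to get moles, then normalize by the smallest to get a raw atom ratio.
Moles per 100 g: N: 63.65/14.007 = 4.5442, O: 36.35/15.999 = 2.272
Raw ratio (divide by min = 2.272): N: 2.0, O: 1.0
Multiply by 1 to clear fractions: N: 2.0 ~= 2, O: 1.0 ~= 1
Reduce by GCD to get the simplest whole-number ratio:

2:1


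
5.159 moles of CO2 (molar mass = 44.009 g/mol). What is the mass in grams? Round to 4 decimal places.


mass = n * M
mass = 5.159 * 44.009
mass = 227.042431 g, rounded to 4 dp:

227.0424 g


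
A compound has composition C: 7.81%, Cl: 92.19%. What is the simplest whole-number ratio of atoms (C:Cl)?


Assume 100 g of compound, divide each mass% by atomic mass to get moles, then normalize by the smallest to get a raw atom ratio.
Moles per 100 g: C: 7.81/12.011 = 0.6502, Cl: 92.19/35.453 = 2.6003
Raw ratio (divide by min = 0.6502): C: 1.0, Cl: 3.999
Multiply by 1 to clear fractions: C: 1.0 ~= 1, Cl: 3.999 ~= 4
Reduce by GCD to get the simplest whole-number ratio:

1:4


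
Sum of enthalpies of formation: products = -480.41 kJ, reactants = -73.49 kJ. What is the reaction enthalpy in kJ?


dH_rxn = sum(dH_f products) - sum(dH_f reactants)
dH_rxn = -480.41 - (-73.49)
dH_rxn = -406.92 kJ:

-406.92 kJ


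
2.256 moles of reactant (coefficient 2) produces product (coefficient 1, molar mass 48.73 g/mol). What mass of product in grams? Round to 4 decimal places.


Use the coefficient ratio to convert reactant moles to product moles, then multiply by the product's molar mass.
moles_P = moles_R * (coeff_P / coeff_R) = 2.256 * (1/2) = 1.128
mass_P = moles_P * M_P = 1.128 * 48.73
mass_P = 54.96744 g, rounded to 4 dp:

54.9674 g


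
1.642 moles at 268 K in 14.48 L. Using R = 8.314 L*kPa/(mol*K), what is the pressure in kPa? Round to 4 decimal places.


PV = nRT, solve for P = nRT / V.
nRT = 1.642 * 8.314 * 268 = 3658.6256
P = 3658.6256 / 14.48
P = 252.66751381 kPa, rounded to 4 dp:

252.6675 kPa


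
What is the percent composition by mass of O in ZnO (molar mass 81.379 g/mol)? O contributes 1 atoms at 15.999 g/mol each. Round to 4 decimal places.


pct = 100 * (n_elem * M_elem) / M_total
mass_contribution = 1 * 15.999 = 15.999 g/mol
pct = 100 * 15.999 / 81.379
pct = 19.65986311 %, rounded to 4 dp:

19.6599 %


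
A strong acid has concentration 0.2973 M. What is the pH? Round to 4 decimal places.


A strong acid dissociates completely, so [H+] equals the given concentration.
pH = -log10([H+]) = -log10(0.2973)
pH = 0.52680509, rounded to 4 dp:

0.5268


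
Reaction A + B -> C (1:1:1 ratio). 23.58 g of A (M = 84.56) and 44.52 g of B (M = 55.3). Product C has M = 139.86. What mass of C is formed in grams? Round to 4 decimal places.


Find moles of each reactant; the smaller value is the limiting reagent in a 1:1:1 reaction, so moles_C equals moles of the limiter.
n_A = mass_A / M_A = 23.58 / 84.56 = 0.278855 mol
n_B = mass_B / M_B = 44.52 / 55.3 = 0.805063 mol
Limiting reagent: A (smaller), n_limiting = 0.278855 mol
mass_C = n_limiting * M_C = 0.278855 * 139.86
mass_C = 39.0006603 g, rounded to 4 dp:

39.0007 g


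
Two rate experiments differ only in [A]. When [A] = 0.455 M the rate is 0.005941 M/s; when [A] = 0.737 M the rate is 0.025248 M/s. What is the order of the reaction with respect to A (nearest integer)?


Rate is proportional to [A]^n, so rate2/rate1 = ([A]2/[A]1)^n. Take logs to solve for n.
rate2/rate1 = 0.025248 / 0.005941 = 4.2498
[A]2/[A]1 = 0.737 / 0.455 = 1.6198
n = ln(4.2498) / ln(1.6198) = 3.0
Nearest integer order:

3


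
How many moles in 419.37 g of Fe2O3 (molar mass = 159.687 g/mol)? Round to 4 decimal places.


n = mass / M
n = 419.37 / 159.687
n = 2.6262 mol, rounded to 4 dp:

2.6262 mol


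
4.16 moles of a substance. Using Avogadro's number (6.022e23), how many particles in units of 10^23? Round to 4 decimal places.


N = n * NA, then divide by 1e23 for the requested units.
N / 1e23 = n * 6.022
N / 1e23 = 4.16 * 6.022
N / 1e23 = 25.05152, rounded to 4 dp:

25.0515


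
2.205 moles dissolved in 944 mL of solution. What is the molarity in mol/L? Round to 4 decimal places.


Convert volume to liters: V_L = V_mL / 1000.
V_L = 944 / 1000 = 0.944 L
M = n / V_L = 2.205 / 0.944
M = 2.33580508 mol/L, rounded to 4 dp:

2.3358 mol/L


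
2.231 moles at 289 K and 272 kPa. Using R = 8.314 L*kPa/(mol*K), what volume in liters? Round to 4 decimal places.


PV = nRT, solve for V = nRT / P.
nRT = 2.231 * 8.314 * 289 = 5360.5263
V = 5360.5263 / 272
V = 19.70781728 L, rounded to 4 dp:

19.7078 L


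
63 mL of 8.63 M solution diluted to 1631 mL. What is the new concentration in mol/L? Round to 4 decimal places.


Dilution: M1*V1 = M2*V2, solve for M2.
M2 = M1*V1 / V2
M2 = 8.63 * 63 / 1631
M2 = 543.69 / 1631
M2 = 0.33334764 mol/L, rounded to 4 dp:

0.3333 mol/L


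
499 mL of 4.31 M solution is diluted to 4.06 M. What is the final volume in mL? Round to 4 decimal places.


Dilution: M1*V1 = M2*V2, solve for V2.
V2 = M1*V1 / M2
V2 = 4.31 * 499 / 4.06
V2 = 2150.69 / 4.06
V2 = 529.72660099 mL, rounded to 4 dp:

529.7266 mL


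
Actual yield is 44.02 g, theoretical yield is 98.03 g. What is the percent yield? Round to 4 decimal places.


% yield = 100 * actual / theoretical
% yield = 100 * 44.02 / 98.03
% yield = 44.90462103 %, rounded to 4 dp:

44.9046 %


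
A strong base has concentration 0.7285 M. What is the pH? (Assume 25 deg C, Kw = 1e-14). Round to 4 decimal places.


A strong base dissociates completely, so [OH-] equals the given concentration.
pOH = -log10([OH-]) = -log10(0.7285) = 0.13757
pH = 14 - pOH = 14 - 0.13757
pH = 13.86243, rounded to 4 dp:

13.8624


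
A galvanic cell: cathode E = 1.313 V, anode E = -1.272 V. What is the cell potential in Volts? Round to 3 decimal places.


Standard cell potential: E_cell = E_cathode - E_anode.
E_cell = 1.313 - (-1.272)
E_cell = 2.585 V, rounded to 3 dp:

2.585 V


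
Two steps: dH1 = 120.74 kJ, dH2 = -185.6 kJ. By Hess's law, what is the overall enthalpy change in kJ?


Hess's law: enthalpy is a state function, so add the step enthalpies.
dH_total = dH1 + dH2 = 120.74 + (-185.6)
dH_total = -64.86 kJ:

-64.86 kJ


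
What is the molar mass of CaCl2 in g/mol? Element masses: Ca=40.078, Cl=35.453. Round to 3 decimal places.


M = sum(count * atomic_mass) over atoms.
M = 1*40.078 + 2*35.453
M = 40.078 + 70.906
M = 110.984 g/mol, rounded to 3 dp:

110.984 g/mol


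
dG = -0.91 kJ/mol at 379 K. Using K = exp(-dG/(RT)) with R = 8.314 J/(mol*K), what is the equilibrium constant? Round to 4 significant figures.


dG is in kJ/mol; multiply by 1000 to match R in J/(mol*K).
RT = 8.314 * 379 = 3151.006 J/mol
exponent = -dG*1000 / (RT) = -(-0.91*1000) / 3151.006 = 0.28879666
K = exp(0.28879666)
K = 1.3348203, rounded to 4 significant figures:

1.335


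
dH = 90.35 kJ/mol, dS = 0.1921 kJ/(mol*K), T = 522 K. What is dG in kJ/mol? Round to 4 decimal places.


Gibbs: dG = dH - T*dS (consistent units, dS already in kJ/(mol*K)).
T*dS = 522 * 0.1921 = 100.2762
dG = 90.35 - (100.2762)
dG = -9.9262 kJ/mol, rounded to 4 dp:

-9.9262 kJ/mol


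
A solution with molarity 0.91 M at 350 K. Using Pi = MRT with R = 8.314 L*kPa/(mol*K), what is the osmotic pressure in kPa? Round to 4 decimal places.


Osmotic pressure (van't Hoff): Pi = M*R*T.
RT = 8.314 * 350 = 2909.9
Pi = 0.91 * 2909.9
Pi = 2648.009 kPa, rounded to 4 dp:

2648.0090 kPa


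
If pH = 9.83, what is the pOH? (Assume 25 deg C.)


At 25 deg C, pH + pOH = 14.
pOH = 14 - pH = 14 - 9.83
pOH = 4.17:

4.17


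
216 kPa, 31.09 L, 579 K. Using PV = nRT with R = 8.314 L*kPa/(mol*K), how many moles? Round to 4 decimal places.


PV = nRT, solve for n = PV / (RT).
PV = 216 * 31.09 = 6715.44
RT = 8.314 * 579 = 4813.806
n = 6715.44 / 4813.806
n = 1.39503752 mol, rounded to 4 dp:

1.3950 mol


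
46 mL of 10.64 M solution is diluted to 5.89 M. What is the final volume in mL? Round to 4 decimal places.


Dilution: M1*V1 = M2*V2, solve for V2.
V2 = M1*V1 / M2
V2 = 10.64 * 46 / 5.89
V2 = 489.44 / 5.89
V2 = 83.09677419 mL, rounded to 4 dp:

83.0968 mL


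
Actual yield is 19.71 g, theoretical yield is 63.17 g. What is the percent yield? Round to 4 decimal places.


% yield = 100 * actual / theoretical
% yield = 100 * 19.71 / 63.17
% yield = 31.20151971 %, rounded to 4 dp:

31.2015 %


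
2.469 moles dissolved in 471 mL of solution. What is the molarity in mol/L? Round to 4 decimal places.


Convert volume to liters: V_L = V_mL / 1000.
V_L = 471 / 1000 = 0.471 L
M = n / V_L = 2.469 / 0.471
M = 5.24203822 mol/L, rounded to 4 dp:

5.2420 mol/L


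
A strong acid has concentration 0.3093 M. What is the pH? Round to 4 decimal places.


A strong acid dissociates completely, so [H+] equals the given concentration.
pH = -log10([H+]) = -log10(0.3093)
pH = 0.50962008, rounded to 4 dp:

0.5096


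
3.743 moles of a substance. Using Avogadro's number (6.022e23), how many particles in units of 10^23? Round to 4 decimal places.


N = n * NA, then divide by 1e23 for the requested units.
N / 1e23 = n * 6.022
N / 1e23 = 3.743 * 6.022
N / 1e23 = 22.540346, rounded to 4 dp:

22.5403


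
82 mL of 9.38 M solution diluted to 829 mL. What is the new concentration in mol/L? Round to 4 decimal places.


Dilution: M1*V1 = M2*V2, solve for M2.
M2 = M1*V1 / V2
M2 = 9.38 * 82 / 829
M2 = 769.16 / 829
M2 = 0.92781665 mol/L, rounded to 4 dp:

0.9278 mol/L


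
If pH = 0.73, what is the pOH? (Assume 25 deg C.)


At 25 deg C, pH + pOH = 14.
pOH = 14 - pH = 14 - 0.73
pOH = 13.27:

13.27


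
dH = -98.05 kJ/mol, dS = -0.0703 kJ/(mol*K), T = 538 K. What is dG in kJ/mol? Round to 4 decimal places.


Gibbs: dG = dH - T*dS (consistent units, dS already in kJ/(mol*K)).
T*dS = 538 * -0.0703 = -37.8214
dG = -98.05 - (-37.8214)
dG = -60.2286 kJ/mol, rounded to 4 dp:

-60.2286 kJ/mol


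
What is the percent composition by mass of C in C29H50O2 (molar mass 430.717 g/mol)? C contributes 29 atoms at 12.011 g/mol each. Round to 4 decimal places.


pct = 100 * (n_elem * M_elem) / M_total
mass_contribution = 29 * 12.011 = 348.319 g/mol
pct = 100 * 348.319 / 430.717
pct = 80.86957329 %, rounded to 4 dp:

80.8696 %


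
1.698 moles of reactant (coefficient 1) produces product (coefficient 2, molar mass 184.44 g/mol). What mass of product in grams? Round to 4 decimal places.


Use the coefficient ratio to convert reactant moles to product moles, then multiply by the product's molar mass.
moles_P = moles_R * (coeff_P / coeff_R) = 1.698 * (2/1) = 3.396
mass_P = moles_P * M_P = 3.396 * 184.44
mass_P = 626.35824 g, rounded to 4 dp:

626.3582 g


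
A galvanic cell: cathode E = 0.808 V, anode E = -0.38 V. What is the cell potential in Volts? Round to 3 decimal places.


Standard cell potential: E_cell = E_cathode - E_anode.
E_cell = 0.808 - (-0.38)
E_cell = 1.188 V, rounded to 3 dp:

1.188 V


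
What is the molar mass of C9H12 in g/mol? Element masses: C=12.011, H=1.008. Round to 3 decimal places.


M = sum(count * atomic_mass) over atoms.
M = 9*12.011 + 12*1.008
M = 108.099 + 12.096
M = 120.195 g/mol, rounded to 3 dp:

120.195 g/mol


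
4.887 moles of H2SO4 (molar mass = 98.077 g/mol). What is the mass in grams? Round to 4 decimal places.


mass = n * M
mass = 4.887 * 98.077
mass = 479.302299 g, rounded to 4 dp:

479.3023 g


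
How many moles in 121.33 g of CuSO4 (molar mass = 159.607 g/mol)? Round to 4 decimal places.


n = mass / M
n = 121.33 / 159.607
n = 0.76017969 mol, rounded to 4 dp:

0.7602 mol


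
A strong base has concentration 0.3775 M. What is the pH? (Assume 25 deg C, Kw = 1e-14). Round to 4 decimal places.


A strong base dissociates completely, so [OH-] equals the given concentration.
pOH = -log10([OH-]) = -log10(0.3775) = 0.423083
pH = 14 - pOH = 14 - 0.423083
pH = 13.576917, rounded to 4 dp:

13.5769


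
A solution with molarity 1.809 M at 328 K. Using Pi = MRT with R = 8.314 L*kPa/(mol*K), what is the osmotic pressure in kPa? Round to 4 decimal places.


Osmotic pressure (van't Hoff): Pi = M*R*T.
RT = 8.314 * 328 = 2726.992
Pi = 1.809 * 2726.992
Pi = 4933.128528 kPa, rounded to 4 dp:

4933.1285 kPa


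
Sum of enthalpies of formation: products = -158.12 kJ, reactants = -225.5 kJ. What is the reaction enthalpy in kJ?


dH_rxn = sum(dH_f products) - sum(dH_f reactants)
dH_rxn = -158.12 - (-225.5)
dH_rxn = 67.38 kJ:

67.38 kJ


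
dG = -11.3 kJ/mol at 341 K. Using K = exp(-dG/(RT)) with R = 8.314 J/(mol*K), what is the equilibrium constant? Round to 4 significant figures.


dG is in kJ/mol; multiply by 1000 to match R in J/(mol*K).
RT = 8.314 * 341 = 2835.074 J/mol
exponent = -dG*1000 / (RT) = -(-11.3*1000) / 2835.074 = 3.98578661
K = exp(3.98578661)
K = 53.827614, rounded to 4 significant figures:

53.83


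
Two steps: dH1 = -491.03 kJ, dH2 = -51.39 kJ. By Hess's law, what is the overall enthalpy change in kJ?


Hess's law: enthalpy is a state function, so add the step enthalpies.
dH_total = dH1 + dH2 = -491.03 + (-51.39)
dH_total = -542.42 kJ:

-542.42 kJ


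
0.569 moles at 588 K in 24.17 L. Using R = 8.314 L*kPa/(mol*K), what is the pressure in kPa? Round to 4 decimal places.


PV = nRT, solve for P = nRT / V.
nRT = 0.569 * 8.314 * 588 = 2781.6316
P = 2781.6316 / 24.17
P = 115.08612329 kPa, rounded to 4 dp:

115.0861 kPa


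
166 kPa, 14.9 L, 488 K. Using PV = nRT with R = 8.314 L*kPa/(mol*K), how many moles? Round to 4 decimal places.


PV = nRT, solve for n = PV / (RT).
PV = 166 * 14.9 = 2473.4
RT = 8.314 * 488 = 4057.232
n = 2473.4 / 4057.232
n = 0.60962745 mol, rounded to 4 dp:

0.6096 mol


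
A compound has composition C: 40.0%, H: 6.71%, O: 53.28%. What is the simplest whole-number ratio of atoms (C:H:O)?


Assume 100 g of compound, divide each mass% by atomic mass to get moles, then normalize by the smallest to get a raw atom ratio.
Moles per 100 g: C: 40.0/12.011 = 3.3303, H: 6.71/1.008 = 6.6567, O: 53.28/15.999 = 3.3302
Raw ratio (divide by min = 3.3302): C: 1.0, H: 1.999, O: 1.0
Multiply by 1 to clear fractions: C: 1.0 ~= 1, H: 1.999 ~= 2, O: 1.0 ~= 1
Reduce by GCD to get the simplest whole-number ratio:

1:2:1


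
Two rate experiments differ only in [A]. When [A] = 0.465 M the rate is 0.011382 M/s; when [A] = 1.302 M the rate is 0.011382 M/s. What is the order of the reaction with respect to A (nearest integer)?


Rate is proportional to [A]^n, so rate2/rate1 = ([A]2/[A]1)^n. Take logs to solve for n.
rate2/rate1 = 0.011382 / 0.011382 = 1.0
[A]2/[A]1 = 1.302 / 0.465 = 2.8
n = ln(1.0) / ln(2.8) = 0.0
Nearest integer order:

0


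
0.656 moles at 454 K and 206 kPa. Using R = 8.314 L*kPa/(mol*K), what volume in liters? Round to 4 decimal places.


PV = nRT, solve for V = nRT / P.
nRT = 0.656 * 8.314 * 454 = 2476.1087
V = 2476.1087 / 206
V = 12.01994515 L, rounded to 4 dp:

12.0199 L


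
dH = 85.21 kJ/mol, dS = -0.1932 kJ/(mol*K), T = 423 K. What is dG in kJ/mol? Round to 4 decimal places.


Gibbs: dG = dH - T*dS (consistent units, dS already in kJ/(mol*K)).
T*dS = 423 * -0.1932 = -81.7236
dG = 85.21 - (-81.7236)
dG = 166.9336 kJ/mol, rounded to 4 dp:

166.9336 kJ/mol


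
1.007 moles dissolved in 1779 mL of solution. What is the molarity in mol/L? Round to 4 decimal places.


Convert volume to liters: V_L = V_mL / 1000.
V_L = 1779 / 1000 = 1.779 L
M = n / V_L = 1.007 / 1.779
M = 0.56604834 mol/L, rounded to 4 dp:

0.5660 mol/L


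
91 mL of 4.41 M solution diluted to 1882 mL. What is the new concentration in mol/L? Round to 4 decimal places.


Dilution: M1*V1 = M2*V2, solve for M2.
M2 = M1*V1 / V2
M2 = 4.41 * 91 / 1882
M2 = 401.31 / 1882
M2 = 0.21323592 mol/L, rounded to 4 dp:

0.2132 mol/L


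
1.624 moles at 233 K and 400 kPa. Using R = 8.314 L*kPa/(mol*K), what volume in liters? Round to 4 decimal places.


PV = nRT, solve for V = nRT / P.
nRT = 1.624 * 8.314 * 233 = 3145.9511
V = 3145.9511 / 400
V = 7.86487775 L, rounded to 4 dp:

7.8649 L


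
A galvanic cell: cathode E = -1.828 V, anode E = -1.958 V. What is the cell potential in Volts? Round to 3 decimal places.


Standard cell potential: E_cell = E_cathode - E_anode.
E_cell = -1.828 - (-1.958)
E_cell = 0.13 V, rounded to 3 dp:

0.130 V


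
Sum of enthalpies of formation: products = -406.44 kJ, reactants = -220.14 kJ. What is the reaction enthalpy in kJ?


dH_rxn = sum(dH_f products) - sum(dH_f reactants)
dH_rxn = -406.44 - (-220.14)
dH_rxn = -186.3 kJ:

-186.30 kJ


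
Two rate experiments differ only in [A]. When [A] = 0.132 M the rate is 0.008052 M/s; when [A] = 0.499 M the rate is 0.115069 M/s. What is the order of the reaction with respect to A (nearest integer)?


Rate is proportional to [A]^n, so rate2/rate1 = ([A]2/[A]1)^n. Take logs to solve for n.
rate2/rate1 = 0.115069 / 0.008052 = 14.2907
[A]2/[A]1 = 0.499 / 0.132 = 3.7803
n = ln(14.2907) / ln(3.7803) = 2.0
Nearest integer order:

2


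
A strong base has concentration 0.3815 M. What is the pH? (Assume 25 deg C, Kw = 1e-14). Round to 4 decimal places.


A strong base dissociates completely, so [OH-] equals the given concentration.
pOH = -log10([OH-]) = -log10(0.3815) = 0.418505
pH = 14 - pOH = 14 - 0.418505
pH = 13.581495, rounded to 4 dp:

13.5815


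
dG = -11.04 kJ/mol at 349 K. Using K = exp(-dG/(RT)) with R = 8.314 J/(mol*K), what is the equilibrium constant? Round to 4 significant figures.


dG is in kJ/mol; multiply by 1000 to match R in J/(mol*K).
RT = 8.314 * 349 = 2901.586 J/mol
exponent = -dG*1000 / (RT) = -(-11.04*1000) / 2901.586 = 3.80481571
K = exp(3.80481571)
K = 44.916972, rounded to 4 significant figures:

44.92


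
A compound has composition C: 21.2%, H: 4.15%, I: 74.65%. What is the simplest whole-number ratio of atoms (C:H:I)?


Assume 100 g of compound, divide each mass% by atomic mass to get moles, then normalize by the smallest to get a raw atom ratio.
Moles per 100 g: C: 21.2/12.011 = 1.765, H: 4.15/1.008 = 4.1171, I: 74.65/126.904 = 0.5882
Raw ratio (divide by min = 0.5882): C: 3.001, H: 6.999, I: 1.0
Multiply by 1 to clear fractions: C: 3.001 ~= 3, H: 6.999 ~= 7, I: 1.0 ~= 1
Reduce by GCD to get the simplest whole-number ratio:

3:7:1


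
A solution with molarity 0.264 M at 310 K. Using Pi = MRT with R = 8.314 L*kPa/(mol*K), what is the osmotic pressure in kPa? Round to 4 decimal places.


Osmotic pressure (van't Hoff): Pi = M*R*T.
RT = 8.314 * 310 = 2577.34
Pi = 0.264 * 2577.34
Pi = 680.41776 kPa, rounded to 4 dp:

680.4178 kPa


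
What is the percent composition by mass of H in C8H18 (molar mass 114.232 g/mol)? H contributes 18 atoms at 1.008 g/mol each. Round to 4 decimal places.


pct = 100 * (n_elem * M_elem) / M_total
mass_contribution = 18 * 1.008 = 18.144 g/mol
pct = 100 * 18.144 / 114.232
pct = 15.88346523 %, rounded to 4 dp:

15.8835 %


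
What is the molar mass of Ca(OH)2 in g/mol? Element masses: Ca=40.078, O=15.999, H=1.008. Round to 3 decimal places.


M = sum(count * atomic_mass) over atoms.
M = 1*40.078 + 2*15.999 + 2*1.008
M = 40.078 + 31.998 + 2.016
M = 74.092 g/mol, rounded to 3 dp:

74.092 g/mol


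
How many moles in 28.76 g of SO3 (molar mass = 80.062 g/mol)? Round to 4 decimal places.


n = mass / M
n = 28.76 / 80.062
n = 0.3592216 mol, rounded to 4 dp:

0.3592 mol


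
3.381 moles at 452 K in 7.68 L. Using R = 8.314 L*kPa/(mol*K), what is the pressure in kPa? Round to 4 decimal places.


PV = nRT, solve for P = nRT / V.
nRT = 3.381 * 8.314 * 452 = 12705.5546
P = 12705.5546 / 7.68
P = 1654.36908854 kPa, rounded to 4 dp:

1654.3691 kPa


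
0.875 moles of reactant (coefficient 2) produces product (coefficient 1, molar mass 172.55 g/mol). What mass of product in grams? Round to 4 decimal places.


Use the coefficient ratio to convert reactant moles to product moles, then multiply by the product's molar mass.
moles_P = moles_R * (coeff_P / coeff_R) = 0.875 * (1/2) = 0.4375
mass_P = moles_P * M_P = 0.4375 * 172.55
mass_P = 75.490625 g, rounded to 4 dp:

75.4906 g


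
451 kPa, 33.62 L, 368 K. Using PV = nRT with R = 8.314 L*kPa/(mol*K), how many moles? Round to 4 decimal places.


PV = nRT, solve for n = PV / (RT).
PV = 451 * 33.62 = 15162.62
RT = 8.314 * 368 = 3059.552
n = 15162.62 / 3059.552
n = 4.95583013 mol, rounded to 4 dp:

4.9558 mol


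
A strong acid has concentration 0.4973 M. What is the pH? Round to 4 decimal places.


A strong acid dissociates completely, so [H+] equals the given concentration.
pH = -log10([H+]) = -log10(0.4973)
pH = 0.30338154, rounded to 4 dp:

0.3034


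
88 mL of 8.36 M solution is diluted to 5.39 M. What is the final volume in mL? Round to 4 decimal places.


Dilution: M1*V1 = M2*V2, solve for V2.
V2 = M1*V1 / M2
V2 = 8.36 * 88 / 5.39
V2 = 735.68 / 5.39
V2 = 136.48979592 mL, rounded to 4 dp:

136.4898 mL


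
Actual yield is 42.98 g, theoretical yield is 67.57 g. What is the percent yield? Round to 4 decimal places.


% yield = 100 * actual / theoretical
% yield = 100 * 42.98 / 67.57
% yield = 63.60811011 %, rounded to 4 dp:

63.6081 %


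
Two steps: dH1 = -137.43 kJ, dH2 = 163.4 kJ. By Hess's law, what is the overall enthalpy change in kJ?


Hess's law: enthalpy is a state function, so add the step enthalpies.
dH_total = dH1 + dH2 = -137.43 + (163.4)
dH_total = 25.97 kJ:

25.97 kJ


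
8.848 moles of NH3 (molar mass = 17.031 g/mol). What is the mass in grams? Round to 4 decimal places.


mass = n * M
mass = 8.848 * 17.031
mass = 150.690288 g, rounded to 4 dp:

150.6903 g


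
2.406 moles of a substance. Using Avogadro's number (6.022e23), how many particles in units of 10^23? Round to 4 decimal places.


N = n * NA, then divide by 1e23 for the requested units.
N / 1e23 = n * 6.022
N / 1e23 = 2.406 * 6.022
N / 1e23 = 14.488932, rounded to 4 dp:

14.4889


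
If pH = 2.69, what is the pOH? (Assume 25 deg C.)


At 25 deg C, pH + pOH = 14.
pOH = 14 - pH = 14 - 2.69
pOH = 11.31:

11.31


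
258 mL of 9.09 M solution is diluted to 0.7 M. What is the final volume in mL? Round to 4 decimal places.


Dilution: M1*V1 = M2*V2, solve for V2.
V2 = M1*V1 / M2
V2 = 9.09 * 258 / 0.7
V2 = 2345.22 / 0.7
V2 = 3350.31428571 mL, rounded to 4 dp:

3350.3143 mL


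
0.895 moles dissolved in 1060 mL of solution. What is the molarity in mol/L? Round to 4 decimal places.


Convert volume to liters: V_L = V_mL / 1000.
V_L = 1060 / 1000 = 1.06 L
M = n / V_L = 0.895 / 1.06
M = 0.84433962 mol/L, rounded to 4 dp:

0.8443 mol/L


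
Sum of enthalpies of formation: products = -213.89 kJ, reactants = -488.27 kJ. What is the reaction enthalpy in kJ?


dH_rxn = sum(dH_f products) - sum(dH_f reactants)
dH_rxn = -213.89 - (-488.27)
dH_rxn = 274.38 kJ:

274.38 kJ
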